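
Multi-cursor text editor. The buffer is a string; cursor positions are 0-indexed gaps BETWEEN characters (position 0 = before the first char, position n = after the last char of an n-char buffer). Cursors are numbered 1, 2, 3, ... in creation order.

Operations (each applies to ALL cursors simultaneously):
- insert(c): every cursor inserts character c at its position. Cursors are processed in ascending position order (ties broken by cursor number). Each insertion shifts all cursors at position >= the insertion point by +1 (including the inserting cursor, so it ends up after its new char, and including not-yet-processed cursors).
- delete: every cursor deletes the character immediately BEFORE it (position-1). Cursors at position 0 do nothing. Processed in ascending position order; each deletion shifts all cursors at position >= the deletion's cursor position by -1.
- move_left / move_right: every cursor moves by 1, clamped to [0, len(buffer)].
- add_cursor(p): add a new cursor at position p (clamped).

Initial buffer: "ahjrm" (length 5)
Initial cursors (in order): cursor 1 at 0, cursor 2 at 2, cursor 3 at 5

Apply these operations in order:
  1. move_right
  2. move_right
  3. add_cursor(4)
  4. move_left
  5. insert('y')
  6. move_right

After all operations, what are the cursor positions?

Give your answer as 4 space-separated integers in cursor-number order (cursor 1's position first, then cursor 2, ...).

After op 1 (move_right): buffer="ahjrm" (len 5), cursors c1@1 c2@3 c3@5, authorship .....
After op 2 (move_right): buffer="ahjrm" (len 5), cursors c1@2 c2@4 c3@5, authorship .....
After op 3 (add_cursor(4)): buffer="ahjrm" (len 5), cursors c1@2 c2@4 c4@4 c3@5, authorship .....
After op 4 (move_left): buffer="ahjrm" (len 5), cursors c1@1 c2@3 c4@3 c3@4, authorship .....
After op 5 (insert('y')): buffer="ayhjyyrym" (len 9), cursors c1@2 c2@6 c4@6 c3@8, authorship .1..24.3.
After op 6 (move_right): buffer="ayhjyyrym" (len 9), cursors c1@3 c2@7 c4@7 c3@9, authorship .1..24.3.

Answer: 3 7 9 7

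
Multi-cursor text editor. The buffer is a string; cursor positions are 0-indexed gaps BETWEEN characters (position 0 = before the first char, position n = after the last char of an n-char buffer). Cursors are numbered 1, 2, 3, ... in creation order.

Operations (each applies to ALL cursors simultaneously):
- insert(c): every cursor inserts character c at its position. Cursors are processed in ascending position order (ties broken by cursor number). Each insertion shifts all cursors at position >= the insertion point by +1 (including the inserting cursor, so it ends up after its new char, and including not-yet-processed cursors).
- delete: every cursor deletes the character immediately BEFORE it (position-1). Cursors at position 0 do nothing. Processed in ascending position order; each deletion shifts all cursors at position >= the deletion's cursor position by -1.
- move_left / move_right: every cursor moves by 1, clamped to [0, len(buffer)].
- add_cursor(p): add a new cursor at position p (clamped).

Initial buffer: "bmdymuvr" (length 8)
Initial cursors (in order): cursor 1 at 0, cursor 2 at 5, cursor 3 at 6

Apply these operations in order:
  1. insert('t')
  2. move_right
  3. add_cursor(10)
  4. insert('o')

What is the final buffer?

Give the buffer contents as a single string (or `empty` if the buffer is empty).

After op 1 (insert('t')): buffer="tbmdymtutvr" (len 11), cursors c1@1 c2@7 c3@9, authorship 1.....2.3..
After op 2 (move_right): buffer="tbmdymtutvr" (len 11), cursors c1@2 c2@8 c3@10, authorship 1.....2.3..
After op 3 (add_cursor(10)): buffer="tbmdymtutvr" (len 11), cursors c1@2 c2@8 c3@10 c4@10, authorship 1.....2.3..
After op 4 (insert('o')): buffer="tbomdymtuotvoor" (len 15), cursors c1@3 c2@10 c3@14 c4@14, authorship 1.1....2.23.34.

Answer: tbomdymtuotvoor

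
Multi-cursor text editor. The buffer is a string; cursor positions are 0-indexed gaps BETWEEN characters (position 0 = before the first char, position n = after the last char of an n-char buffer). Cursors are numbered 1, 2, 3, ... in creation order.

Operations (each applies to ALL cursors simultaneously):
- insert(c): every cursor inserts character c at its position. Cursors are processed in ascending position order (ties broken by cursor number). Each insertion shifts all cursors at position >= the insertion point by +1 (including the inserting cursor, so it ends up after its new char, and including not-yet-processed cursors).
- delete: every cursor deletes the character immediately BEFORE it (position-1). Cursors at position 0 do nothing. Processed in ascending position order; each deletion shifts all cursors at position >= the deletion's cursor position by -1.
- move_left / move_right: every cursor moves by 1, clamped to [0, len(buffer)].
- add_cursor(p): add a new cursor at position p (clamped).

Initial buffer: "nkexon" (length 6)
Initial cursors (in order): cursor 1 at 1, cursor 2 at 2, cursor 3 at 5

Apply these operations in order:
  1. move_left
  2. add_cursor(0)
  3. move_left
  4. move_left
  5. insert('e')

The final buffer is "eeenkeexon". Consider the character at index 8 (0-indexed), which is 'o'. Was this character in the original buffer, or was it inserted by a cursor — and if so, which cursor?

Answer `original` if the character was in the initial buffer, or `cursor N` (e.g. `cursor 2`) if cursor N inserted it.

After op 1 (move_left): buffer="nkexon" (len 6), cursors c1@0 c2@1 c3@4, authorship ......
After op 2 (add_cursor(0)): buffer="nkexon" (len 6), cursors c1@0 c4@0 c2@1 c3@4, authorship ......
After op 3 (move_left): buffer="nkexon" (len 6), cursors c1@0 c2@0 c4@0 c3@3, authorship ......
After op 4 (move_left): buffer="nkexon" (len 6), cursors c1@0 c2@0 c4@0 c3@2, authorship ......
After op 5 (insert('e')): buffer="eeenkeexon" (len 10), cursors c1@3 c2@3 c4@3 c3@6, authorship 124..3....
Authorship (.=original, N=cursor N): 1 2 4 . . 3 . . . .
Index 8: author = original

Answer: original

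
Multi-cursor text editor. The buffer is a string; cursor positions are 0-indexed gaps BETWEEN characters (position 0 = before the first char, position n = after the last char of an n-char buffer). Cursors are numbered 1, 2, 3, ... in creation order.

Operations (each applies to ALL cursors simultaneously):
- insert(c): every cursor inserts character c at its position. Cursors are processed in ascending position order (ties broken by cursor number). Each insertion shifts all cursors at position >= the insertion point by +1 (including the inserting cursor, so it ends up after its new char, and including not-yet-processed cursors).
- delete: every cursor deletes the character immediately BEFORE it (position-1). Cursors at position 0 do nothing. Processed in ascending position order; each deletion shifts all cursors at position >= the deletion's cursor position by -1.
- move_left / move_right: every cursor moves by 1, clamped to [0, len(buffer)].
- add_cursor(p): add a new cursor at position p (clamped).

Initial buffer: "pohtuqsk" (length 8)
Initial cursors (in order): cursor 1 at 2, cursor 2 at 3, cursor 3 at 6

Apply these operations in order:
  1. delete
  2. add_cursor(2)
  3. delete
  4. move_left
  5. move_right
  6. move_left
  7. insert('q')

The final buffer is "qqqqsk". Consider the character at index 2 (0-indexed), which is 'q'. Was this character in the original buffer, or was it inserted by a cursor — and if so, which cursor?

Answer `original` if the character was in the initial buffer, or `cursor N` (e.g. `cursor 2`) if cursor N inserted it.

Answer: cursor 3

Derivation:
After op 1 (delete): buffer="ptusk" (len 5), cursors c1@1 c2@1 c3@3, authorship .....
After op 2 (add_cursor(2)): buffer="ptusk" (len 5), cursors c1@1 c2@1 c4@2 c3@3, authorship .....
After op 3 (delete): buffer="sk" (len 2), cursors c1@0 c2@0 c3@0 c4@0, authorship ..
After op 4 (move_left): buffer="sk" (len 2), cursors c1@0 c2@0 c3@0 c4@0, authorship ..
After op 5 (move_right): buffer="sk" (len 2), cursors c1@1 c2@1 c3@1 c4@1, authorship ..
After op 6 (move_left): buffer="sk" (len 2), cursors c1@0 c2@0 c3@0 c4@0, authorship ..
After op 7 (insert('q')): buffer="qqqqsk" (len 6), cursors c1@4 c2@4 c3@4 c4@4, authorship 1234..
Authorship (.=original, N=cursor N): 1 2 3 4 . .
Index 2: author = 3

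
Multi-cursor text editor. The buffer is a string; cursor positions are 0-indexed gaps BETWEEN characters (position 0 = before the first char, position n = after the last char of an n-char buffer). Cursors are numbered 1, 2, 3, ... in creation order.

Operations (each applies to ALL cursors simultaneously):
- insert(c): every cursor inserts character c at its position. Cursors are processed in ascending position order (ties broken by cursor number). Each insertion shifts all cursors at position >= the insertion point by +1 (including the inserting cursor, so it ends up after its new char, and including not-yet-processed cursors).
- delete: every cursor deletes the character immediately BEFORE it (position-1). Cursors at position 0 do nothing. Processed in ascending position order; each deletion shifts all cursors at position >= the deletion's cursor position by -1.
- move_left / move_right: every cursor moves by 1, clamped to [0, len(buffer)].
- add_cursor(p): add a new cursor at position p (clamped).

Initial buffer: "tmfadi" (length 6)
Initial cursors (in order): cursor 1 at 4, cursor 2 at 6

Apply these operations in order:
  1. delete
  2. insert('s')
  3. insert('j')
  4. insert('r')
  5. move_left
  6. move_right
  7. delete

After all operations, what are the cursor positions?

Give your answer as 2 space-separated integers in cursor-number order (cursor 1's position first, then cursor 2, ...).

After op 1 (delete): buffer="tmfd" (len 4), cursors c1@3 c2@4, authorship ....
After op 2 (insert('s')): buffer="tmfsds" (len 6), cursors c1@4 c2@6, authorship ...1.2
After op 3 (insert('j')): buffer="tmfsjdsj" (len 8), cursors c1@5 c2@8, authorship ...11.22
After op 4 (insert('r')): buffer="tmfsjrdsjr" (len 10), cursors c1@6 c2@10, authorship ...111.222
After op 5 (move_left): buffer="tmfsjrdsjr" (len 10), cursors c1@5 c2@9, authorship ...111.222
After op 6 (move_right): buffer="tmfsjrdsjr" (len 10), cursors c1@6 c2@10, authorship ...111.222
After op 7 (delete): buffer="tmfsjdsj" (len 8), cursors c1@5 c2@8, authorship ...11.22

Answer: 5 8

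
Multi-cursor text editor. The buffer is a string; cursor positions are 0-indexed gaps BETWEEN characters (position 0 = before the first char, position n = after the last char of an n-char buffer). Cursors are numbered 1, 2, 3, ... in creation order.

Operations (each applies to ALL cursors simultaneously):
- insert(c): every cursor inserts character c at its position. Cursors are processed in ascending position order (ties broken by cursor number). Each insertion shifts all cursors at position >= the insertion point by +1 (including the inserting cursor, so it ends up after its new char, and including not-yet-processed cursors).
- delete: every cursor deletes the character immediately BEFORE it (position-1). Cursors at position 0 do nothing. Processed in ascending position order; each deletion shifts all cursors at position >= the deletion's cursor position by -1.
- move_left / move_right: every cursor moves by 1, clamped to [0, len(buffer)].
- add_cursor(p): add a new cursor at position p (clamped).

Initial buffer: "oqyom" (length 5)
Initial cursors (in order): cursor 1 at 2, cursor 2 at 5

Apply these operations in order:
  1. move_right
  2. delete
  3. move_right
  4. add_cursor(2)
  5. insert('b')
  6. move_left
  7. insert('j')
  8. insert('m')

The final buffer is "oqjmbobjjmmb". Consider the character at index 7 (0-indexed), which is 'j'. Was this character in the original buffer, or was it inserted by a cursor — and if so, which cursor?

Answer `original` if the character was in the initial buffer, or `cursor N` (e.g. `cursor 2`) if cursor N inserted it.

Answer: cursor 1

Derivation:
After op 1 (move_right): buffer="oqyom" (len 5), cursors c1@3 c2@5, authorship .....
After op 2 (delete): buffer="oqo" (len 3), cursors c1@2 c2@3, authorship ...
After op 3 (move_right): buffer="oqo" (len 3), cursors c1@3 c2@3, authorship ...
After op 4 (add_cursor(2)): buffer="oqo" (len 3), cursors c3@2 c1@3 c2@3, authorship ...
After op 5 (insert('b')): buffer="oqbobb" (len 6), cursors c3@3 c1@6 c2@6, authorship ..3.12
After op 6 (move_left): buffer="oqbobb" (len 6), cursors c3@2 c1@5 c2@5, authorship ..3.12
After op 7 (insert('j')): buffer="oqjbobjjb" (len 9), cursors c3@3 c1@8 c2@8, authorship ..33.1122
After op 8 (insert('m')): buffer="oqjmbobjjmmb" (len 12), cursors c3@4 c1@11 c2@11, authorship ..333.112122
Authorship (.=original, N=cursor N): . . 3 3 3 . 1 1 2 1 2 2
Index 7: author = 1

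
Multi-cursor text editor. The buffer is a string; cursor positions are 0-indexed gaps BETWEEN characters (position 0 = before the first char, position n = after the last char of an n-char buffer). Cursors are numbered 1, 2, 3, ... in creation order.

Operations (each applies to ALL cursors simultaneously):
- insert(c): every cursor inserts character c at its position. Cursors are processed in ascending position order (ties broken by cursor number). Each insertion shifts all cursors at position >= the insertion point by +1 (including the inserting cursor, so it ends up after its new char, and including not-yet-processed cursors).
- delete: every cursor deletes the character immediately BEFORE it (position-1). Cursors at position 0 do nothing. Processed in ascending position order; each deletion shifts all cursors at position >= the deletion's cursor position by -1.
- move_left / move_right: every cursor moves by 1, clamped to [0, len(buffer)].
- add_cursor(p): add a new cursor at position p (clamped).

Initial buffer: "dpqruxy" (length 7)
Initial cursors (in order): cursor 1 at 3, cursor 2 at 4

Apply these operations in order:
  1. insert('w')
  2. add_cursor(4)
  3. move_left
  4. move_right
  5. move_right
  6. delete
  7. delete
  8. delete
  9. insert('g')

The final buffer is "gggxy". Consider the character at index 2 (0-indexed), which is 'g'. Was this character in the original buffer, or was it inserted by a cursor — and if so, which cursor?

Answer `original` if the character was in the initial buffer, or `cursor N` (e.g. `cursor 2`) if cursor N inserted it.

After op 1 (insert('w')): buffer="dpqwrwuxy" (len 9), cursors c1@4 c2@6, authorship ...1.2...
After op 2 (add_cursor(4)): buffer="dpqwrwuxy" (len 9), cursors c1@4 c3@4 c2@6, authorship ...1.2...
After op 3 (move_left): buffer="dpqwrwuxy" (len 9), cursors c1@3 c3@3 c2@5, authorship ...1.2...
After op 4 (move_right): buffer="dpqwrwuxy" (len 9), cursors c1@4 c3@4 c2@6, authorship ...1.2...
After op 5 (move_right): buffer="dpqwrwuxy" (len 9), cursors c1@5 c3@5 c2@7, authorship ...1.2...
After op 6 (delete): buffer="dpqwxy" (len 6), cursors c1@3 c3@3 c2@4, authorship ...2..
After op 7 (delete): buffer="dxy" (len 3), cursors c1@1 c2@1 c3@1, authorship ...
After op 8 (delete): buffer="xy" (len 2), cursors c1@0 c2@0 c3@0, authorship ..
After op 9 (insert('g')): buffer="gggxy" (len 5), cursors c1@3 c2@3 c3@3, authorship 123..
Authorship (.=original, N=cursor N): 1 2 3 . .
Index 2: author = 3

Answer: cursor 3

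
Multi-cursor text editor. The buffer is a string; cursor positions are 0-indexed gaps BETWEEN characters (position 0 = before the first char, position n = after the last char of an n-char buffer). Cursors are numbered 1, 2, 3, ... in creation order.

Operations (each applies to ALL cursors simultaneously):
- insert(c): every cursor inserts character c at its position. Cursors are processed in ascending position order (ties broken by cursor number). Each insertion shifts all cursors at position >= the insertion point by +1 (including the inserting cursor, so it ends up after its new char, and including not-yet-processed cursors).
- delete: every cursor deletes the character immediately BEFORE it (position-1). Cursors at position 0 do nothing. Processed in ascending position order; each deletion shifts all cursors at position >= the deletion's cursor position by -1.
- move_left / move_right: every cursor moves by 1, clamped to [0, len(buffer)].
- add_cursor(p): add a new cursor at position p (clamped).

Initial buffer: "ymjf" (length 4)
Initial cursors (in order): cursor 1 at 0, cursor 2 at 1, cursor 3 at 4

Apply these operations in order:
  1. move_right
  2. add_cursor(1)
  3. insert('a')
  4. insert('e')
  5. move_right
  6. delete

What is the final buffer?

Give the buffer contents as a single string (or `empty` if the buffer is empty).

Answer: yaaeaefa

Derivation:
After op 1 (move_right): buffer="ymjf" (len 4), cursors c1@1 c2@2 c3@4, authorship ....
After op 2 (add_cursor(1)): buffer="ymjf" (len 4), cursors c1@1 c4@1 c2@2 c3@4, authorship ....
After op 3 (insert('a')): buffer="yaamajfa" (len 8), cursors c1@3 c4@3 c2@5 c3@8, authorship .14.2..3
After op 4 (insert('e')): buffer="yaaeemaejfae" (len 12), cursors c1@5 c4@5 c2@8 c3@12, authorship .1414.22..33
After op 5 (move_right): buffer="yaaeemaejfae" (len 12), cursors c1@6 c4@6 c2@9 c3@12, authorship .1414.22..33
After op 6 (delete): buffer="yaaeaefa" (len 8), cursors c1@4 c4@4 c2@6 c3@8, authorship .14122.3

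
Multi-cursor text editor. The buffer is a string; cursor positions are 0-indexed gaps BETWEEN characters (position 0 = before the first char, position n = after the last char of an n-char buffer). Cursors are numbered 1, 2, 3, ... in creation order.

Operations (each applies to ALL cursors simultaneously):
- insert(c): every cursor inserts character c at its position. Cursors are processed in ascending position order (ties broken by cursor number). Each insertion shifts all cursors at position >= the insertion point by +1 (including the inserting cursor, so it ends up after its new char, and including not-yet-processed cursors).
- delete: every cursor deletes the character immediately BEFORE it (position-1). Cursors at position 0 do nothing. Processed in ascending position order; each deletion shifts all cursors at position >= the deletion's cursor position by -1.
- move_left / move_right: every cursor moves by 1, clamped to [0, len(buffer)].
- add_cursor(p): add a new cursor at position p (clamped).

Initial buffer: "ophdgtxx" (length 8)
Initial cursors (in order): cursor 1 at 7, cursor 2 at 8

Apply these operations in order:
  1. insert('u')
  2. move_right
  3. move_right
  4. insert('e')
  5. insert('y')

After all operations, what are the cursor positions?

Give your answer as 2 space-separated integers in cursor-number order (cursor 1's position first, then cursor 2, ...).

Answer: 14 14

Derivation:
After op 1 (insert('u')): buffer="ophdgtxuxu" (len 10), cursors c1@8 c2@10, authorship .......1.2
After op 2 (move_right): buffer="ophdgtxuxu" (len 10), cursors c1@9 c2@10, authorship .......1.2
After op 3 (move_right): buffer="ophdgtxuxu" (len 10), cursors c1@10 c2@10, authorship .......1.2
After op 4 (insert('e')): buffer="ophdgtxuxuee" (len 12), cursors c1@12 c2@12, authorship .......1.212
After op 5 (insert('y')): buffer="ophdgtxuxueeyy" (len 14), cursors c1@14 c2@14, authorship .......1.21212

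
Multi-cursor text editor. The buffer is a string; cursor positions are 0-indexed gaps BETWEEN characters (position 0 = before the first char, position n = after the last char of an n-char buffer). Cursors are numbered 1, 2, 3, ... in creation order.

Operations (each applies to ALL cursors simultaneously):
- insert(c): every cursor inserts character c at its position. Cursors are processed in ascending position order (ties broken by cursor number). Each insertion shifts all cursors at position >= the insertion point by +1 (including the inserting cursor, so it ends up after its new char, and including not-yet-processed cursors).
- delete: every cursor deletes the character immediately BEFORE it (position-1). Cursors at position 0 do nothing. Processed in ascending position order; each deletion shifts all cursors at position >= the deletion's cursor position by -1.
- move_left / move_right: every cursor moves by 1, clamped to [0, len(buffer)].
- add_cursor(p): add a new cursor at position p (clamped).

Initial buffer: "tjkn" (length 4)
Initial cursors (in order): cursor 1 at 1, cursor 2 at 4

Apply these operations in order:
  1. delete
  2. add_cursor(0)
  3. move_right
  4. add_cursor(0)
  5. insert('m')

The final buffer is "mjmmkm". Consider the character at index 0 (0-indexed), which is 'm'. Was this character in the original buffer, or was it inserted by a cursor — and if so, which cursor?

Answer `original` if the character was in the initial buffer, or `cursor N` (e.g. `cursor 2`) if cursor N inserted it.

Answer: cursor 4

Derivation:
After op 1 (delete): buffer="jk" (len 2), cursors c1@0 c2@2, authorship ..
After op 2 (add_cursor(0)): buffer="jk" (len 2), cursors c1@0 c3@0 c2@2, authorship ..
After op 3 (move_right): buffer="jk" (len 2), cursors c1@1 c3@1 c2@2, authorship ..
After op 4 (add_cursor(0)): buffer="jk" (len 2), cursors c4@0 c1@1 c3@1 c2@2, authorship ..
After op 5 (insert('m')): buffer="mjmmkm" (len 6), cursors c4@1 c1@4 c3@4 c2@6, authorship 4.13.2
Authorship (.=original, N=cursor N): 4 . 1 3 . 2
Index 0: author = 4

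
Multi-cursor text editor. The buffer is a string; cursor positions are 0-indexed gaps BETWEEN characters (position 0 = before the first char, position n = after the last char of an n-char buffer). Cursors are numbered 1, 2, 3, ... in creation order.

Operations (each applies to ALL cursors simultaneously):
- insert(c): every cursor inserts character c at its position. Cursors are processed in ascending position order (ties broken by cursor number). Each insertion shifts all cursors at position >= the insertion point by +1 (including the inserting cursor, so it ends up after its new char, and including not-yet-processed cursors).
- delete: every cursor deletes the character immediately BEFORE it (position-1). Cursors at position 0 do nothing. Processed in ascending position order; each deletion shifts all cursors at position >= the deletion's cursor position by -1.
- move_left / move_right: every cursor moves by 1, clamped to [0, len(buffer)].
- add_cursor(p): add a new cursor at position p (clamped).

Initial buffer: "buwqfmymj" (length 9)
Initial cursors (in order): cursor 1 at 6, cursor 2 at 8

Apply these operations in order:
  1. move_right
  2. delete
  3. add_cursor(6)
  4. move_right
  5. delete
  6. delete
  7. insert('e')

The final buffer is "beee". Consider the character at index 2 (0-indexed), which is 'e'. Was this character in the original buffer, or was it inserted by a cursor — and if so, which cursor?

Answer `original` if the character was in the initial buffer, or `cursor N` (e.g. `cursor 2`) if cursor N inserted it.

After op 1 (move_right): buffer="buwqfmymj" (len 9), cursors c1@7 c2@9, authorship .........
After op 2 (delete): buffer="buwqfmm" (len 7), cursors c1@6 c2@7, authorship .......
After op 3 (add_cursor(6)): buffer="buwqfmm" (len 7), cursors c1@6 c3@6 c2@7, authorship .......
After op 4 (move_right): buffer="buwqfmm" (len 7), cursors c1@7 c2@7 c3@7, authorship .......
After op 5 (delete): buffer="buwq" (len 4), cursors c1@4 c2@4 c3@4, authorship ....
After op 6 (delete): buffer="b" (len 1), cursors c1@1 c2@1 c3@1, authorship .
After op 7 (insert('e')): buffer="beee" (len 4), cursors c1@4 c2@4 c3@4, authorship .123
Authorship (.=original, N=cursor N): . 1 2 3
Index 2: author = 2

Answer: cursor 2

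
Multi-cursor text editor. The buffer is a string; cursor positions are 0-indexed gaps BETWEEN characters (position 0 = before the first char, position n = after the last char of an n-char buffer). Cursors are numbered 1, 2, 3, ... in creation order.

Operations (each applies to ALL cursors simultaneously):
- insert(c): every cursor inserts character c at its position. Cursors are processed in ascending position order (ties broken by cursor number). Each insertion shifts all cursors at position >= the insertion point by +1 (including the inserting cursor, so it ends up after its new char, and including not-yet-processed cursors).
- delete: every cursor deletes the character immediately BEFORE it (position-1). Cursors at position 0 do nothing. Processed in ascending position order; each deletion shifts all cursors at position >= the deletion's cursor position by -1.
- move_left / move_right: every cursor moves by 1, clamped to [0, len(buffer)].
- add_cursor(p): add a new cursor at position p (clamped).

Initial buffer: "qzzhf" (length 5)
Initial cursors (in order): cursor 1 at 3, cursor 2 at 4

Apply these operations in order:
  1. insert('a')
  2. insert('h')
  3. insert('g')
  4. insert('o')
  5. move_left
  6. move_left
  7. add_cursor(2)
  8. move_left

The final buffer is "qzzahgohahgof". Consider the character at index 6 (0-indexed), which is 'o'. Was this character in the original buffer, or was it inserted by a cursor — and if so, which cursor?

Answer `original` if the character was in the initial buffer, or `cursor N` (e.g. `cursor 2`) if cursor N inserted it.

Answer: cursor 1

Derivation:
After op 1 (insert('a')): buffer="qzzahaf" (len 7), cursors c1@4 c2@6, authorship ...1.2.
After op 2 (insert('h')): buffer="qzzahhahf" (len 9), cursors c1@5 c2@8, authorship ...11.22.
After op 3 (insert('g')): buffer="qzzahghahgf" (len 11), cursors c1@6 c2@10, authorship ...111.222.
After op 4 (insert('o')): buffer="qzzahgohahgof" (len 13), cursors c1@7 c2@12, authorship ...1111.2222.
After op 5 (move_left): buffer="qzzahgohahgof" (len 13), cursors c1@6 c2@11, authorship ...1111.2222.
After op 6 (move_left): buffer="qzzahgohahgof" (len 13), cursors c1@5 c2@10, authorship ...1111.2222.
After op 7 (add_cursor(2)): buffer="qzzahgohahgof" (len 13), cursors c3@2 c1@5 c2@10, authorship ...1111.2222.
After op 8 (move_left): buffer="qzzahgohahgof" (len 13), cursors c3@1 c1@4 c2@9, authorship ...1111.2222.
Authorship (.=original, N=cursor N): . . . 1 1 1 1 . 2 2 2 2 .
Index 6: author = 1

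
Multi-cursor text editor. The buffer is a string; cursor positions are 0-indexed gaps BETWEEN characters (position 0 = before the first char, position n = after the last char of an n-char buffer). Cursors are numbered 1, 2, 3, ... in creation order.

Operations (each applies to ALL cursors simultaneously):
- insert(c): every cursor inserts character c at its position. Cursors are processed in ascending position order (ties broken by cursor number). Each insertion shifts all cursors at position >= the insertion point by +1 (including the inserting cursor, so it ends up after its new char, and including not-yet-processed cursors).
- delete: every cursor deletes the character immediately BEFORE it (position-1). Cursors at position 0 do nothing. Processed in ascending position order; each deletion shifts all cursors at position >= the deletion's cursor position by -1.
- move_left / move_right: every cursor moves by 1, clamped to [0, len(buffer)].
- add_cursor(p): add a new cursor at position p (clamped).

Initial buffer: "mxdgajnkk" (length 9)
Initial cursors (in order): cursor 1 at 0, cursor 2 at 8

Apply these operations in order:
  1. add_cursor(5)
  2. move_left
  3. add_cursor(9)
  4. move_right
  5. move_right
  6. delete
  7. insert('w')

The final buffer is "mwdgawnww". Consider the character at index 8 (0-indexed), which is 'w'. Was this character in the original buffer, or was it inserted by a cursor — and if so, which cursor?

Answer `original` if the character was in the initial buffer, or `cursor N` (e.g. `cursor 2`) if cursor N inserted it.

Answer: cursor 4

Derivation:
After op 1 (add_cursor(5)): buffer="mxdgajnkk" (len 9), cursors c1@0 c3@5 c2@8, authorship .........
After op 2 (move_left): buffer="mxdgajnkk" (len 9), cursors c1@0 c3@4 c2@7, authorship .........
After op 3 (add_cursor(9)): buffer="mxdgajnkk" (len 9), cursors c1@0 c3@4 c2@7 c4@9, authorship .........
After op 4 (move_right): buffer="mxdgajnkk" (len 9), cursors c1@1 c3@5 c2@8 c4@9, authorship .........
After op 5 (move_right): buffer="mxdgajnkk" (len 9), cursors c1@2 c3@6 c2@9 c4@9, authorship .........
After op 6 (delete): buffer="mdgan" (len 5), cursors c1@1 c3@4 c2@5 c4@5, authorship .....
After op 7 (insert('w')): buffer="mwdgawnww" (len 9), cursors c1@2 c3@6 c2@9 c4@9, authorship .1...3.24
Authorship (.=original, N=cursor N): . 1 . . . 3 . 2 4
Index 8: author = 4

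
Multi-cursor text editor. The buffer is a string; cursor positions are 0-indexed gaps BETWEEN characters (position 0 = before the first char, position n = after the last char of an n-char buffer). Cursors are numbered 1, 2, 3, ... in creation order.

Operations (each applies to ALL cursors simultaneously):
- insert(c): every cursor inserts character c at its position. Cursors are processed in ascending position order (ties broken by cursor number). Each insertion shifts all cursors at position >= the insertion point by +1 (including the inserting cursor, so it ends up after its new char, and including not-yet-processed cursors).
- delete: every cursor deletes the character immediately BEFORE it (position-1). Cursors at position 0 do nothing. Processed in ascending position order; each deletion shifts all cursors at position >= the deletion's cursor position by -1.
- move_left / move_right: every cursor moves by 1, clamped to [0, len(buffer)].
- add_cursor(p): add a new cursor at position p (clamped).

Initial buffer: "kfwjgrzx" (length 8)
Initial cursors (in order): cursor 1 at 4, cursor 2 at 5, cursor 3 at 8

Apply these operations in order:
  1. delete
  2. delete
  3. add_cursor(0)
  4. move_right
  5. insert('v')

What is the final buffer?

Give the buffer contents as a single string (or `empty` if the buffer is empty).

After op 1 (delete): buffer="kfwrz" (len 5), cursors c1@3 c2@3 c3@5, authorship .....
After op 2 (delete): buffer="kr" (len 2), cursors c1@1 c2@1 c3@2, authorship ..
After op 3 (add_cursor(0)): buffer="kr" (len 2), cursors c4@0 c1@1 c2@1 c3@2, authorship ..
After op 4 (move_right): buffer="kr" (len 2), cursors c4@1 c1@2 c2@2 c3@2, authorship ..
After op 5 (insert('v')): buffer="kvrvvv" (len 6), cursors c4@2 c1@6 c2@6 c3@6, authorship .4.123

Answer: kvrvvv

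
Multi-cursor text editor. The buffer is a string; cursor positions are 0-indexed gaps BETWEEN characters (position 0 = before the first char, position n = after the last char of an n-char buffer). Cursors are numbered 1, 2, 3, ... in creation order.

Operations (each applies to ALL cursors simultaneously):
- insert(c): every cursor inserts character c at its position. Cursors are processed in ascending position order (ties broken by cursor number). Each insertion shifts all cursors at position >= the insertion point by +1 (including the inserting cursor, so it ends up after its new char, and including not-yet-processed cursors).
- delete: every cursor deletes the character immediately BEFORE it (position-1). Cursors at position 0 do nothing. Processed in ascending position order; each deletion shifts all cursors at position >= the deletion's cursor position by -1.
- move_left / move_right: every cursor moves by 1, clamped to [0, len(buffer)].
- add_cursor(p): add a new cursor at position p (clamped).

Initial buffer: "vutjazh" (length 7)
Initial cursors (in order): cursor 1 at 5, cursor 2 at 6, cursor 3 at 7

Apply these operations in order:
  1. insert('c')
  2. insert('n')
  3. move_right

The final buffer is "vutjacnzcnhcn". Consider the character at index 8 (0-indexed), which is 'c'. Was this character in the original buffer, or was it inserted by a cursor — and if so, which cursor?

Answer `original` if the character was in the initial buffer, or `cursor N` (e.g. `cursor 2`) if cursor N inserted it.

After op 1 (insert('c')): buffer="vutjaczchc" (len 10), cursors c1@6 c2@8 c3@10, authorship .....1.2.3
After op 2 (insert('n')): buffer="vutjacnzcnhcn" (len 13), cursors c1@7 c2@10 c3@13, authorship .....11.22.33
After op 3 (move_right): buffer="vutjacnzcnhcn" (len 13), cursors c1@8 c2@11 c3@13, authorship .....11.22.33
Authorship (.=original, N=cursor N): . . . . . 1 1 . 2 2 . 3 3
Index 8: author = 2

Answer: cursor 2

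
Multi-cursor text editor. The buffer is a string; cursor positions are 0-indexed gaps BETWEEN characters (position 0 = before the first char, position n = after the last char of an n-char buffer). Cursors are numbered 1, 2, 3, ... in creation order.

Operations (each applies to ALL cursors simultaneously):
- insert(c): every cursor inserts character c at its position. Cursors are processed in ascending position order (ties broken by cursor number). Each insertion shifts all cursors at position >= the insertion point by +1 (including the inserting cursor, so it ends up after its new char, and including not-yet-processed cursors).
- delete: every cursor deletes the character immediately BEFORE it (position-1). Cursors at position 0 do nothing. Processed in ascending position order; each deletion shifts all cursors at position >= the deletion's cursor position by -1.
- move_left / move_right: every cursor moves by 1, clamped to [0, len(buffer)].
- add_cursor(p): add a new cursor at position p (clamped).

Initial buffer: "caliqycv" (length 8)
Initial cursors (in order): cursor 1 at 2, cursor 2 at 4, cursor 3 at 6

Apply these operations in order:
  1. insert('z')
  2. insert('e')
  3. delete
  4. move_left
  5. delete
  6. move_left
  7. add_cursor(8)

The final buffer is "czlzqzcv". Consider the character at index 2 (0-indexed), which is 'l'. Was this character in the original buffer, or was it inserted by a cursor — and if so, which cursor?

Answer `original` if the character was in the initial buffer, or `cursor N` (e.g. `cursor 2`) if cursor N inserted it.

After op 1 (insert('z')): buffer="cazlizqyzcv" (len 11), cursors c1@3 c2@6 c3@9, authorship ..1..2..3..
After op 2 (insert('e')): buffer="cazelizeqyzecv" (len 14), cursors c1@4 c2@8 c3@12, authorship ..11..22..33..
After op 3 (delete): buffer="cazlizqyzcv" (len 11), cursors c1@3 c2@6 c3@9, authorship ..1..2..3..
After op 4 (move_left): buffer="cazlizqyzcv" (len 11), cursors c1@2 c2@5 c3@8, authorship ..1..2..3..
After op 5 (delete): buffer="czlzqzcv" (len 8), cursors c1@1 c2@3 c3@5, authorship .1.2.3..
After op 6 (move_left): buffer="czlzqzcv" (len 8), cursors c1@0 c2@2 c3@4, authorship .1.2.3..
After op 7 (add_cursor(8)): buffer="czlzqzcv" (len 8), cursors c1@0 c2@2 c3@4 c4@8, authorship .1.2.3..
Authorship (.=original, N=cursor N): . 1 . 2 . 3 . .
Index 2: author = original

Answer: original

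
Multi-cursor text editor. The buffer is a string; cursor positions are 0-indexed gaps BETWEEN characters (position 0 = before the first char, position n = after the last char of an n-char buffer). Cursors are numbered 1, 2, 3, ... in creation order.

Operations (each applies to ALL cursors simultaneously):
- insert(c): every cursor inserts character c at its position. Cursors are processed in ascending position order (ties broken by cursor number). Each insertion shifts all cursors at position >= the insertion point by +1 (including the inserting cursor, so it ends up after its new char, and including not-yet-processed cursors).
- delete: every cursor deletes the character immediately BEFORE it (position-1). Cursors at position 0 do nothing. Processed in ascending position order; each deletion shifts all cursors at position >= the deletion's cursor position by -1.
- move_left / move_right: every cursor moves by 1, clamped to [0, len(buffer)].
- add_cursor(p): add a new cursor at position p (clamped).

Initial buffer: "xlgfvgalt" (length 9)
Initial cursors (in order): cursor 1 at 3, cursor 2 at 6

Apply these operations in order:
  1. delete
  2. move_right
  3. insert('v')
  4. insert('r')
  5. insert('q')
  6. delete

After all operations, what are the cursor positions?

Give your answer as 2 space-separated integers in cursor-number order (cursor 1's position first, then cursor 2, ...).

Answer: 5 9

Derivation:
After op 1 (delete): buffer="xlfvalt" (len 7), cursors c1@2 c2@4, authorship .......
After op 2 (move_right): buffer="xlfvalt" (len 7), cursors c1@3 c2@5, authorship .......
After op 3 (insert('v')): buffer="xlfvvavlt" (len 9), cursors c1@4 c2@7, authorship ...1..2..
After op 4 (insert('r')): buffer="xlfvrvavrlt" (len 11), cursors c1@5 c2@9, authorship ...11..22..
After op 5 (insert('q')): buffer="xlfvrqvavrqlt" (len 13), cursors c1@6 c2@11, authorship ...111..222..
After op 6 (delete): buffer="xlfvrvavrlt" (len 11), cursors c1@5 c2@9, authorship ...11..22..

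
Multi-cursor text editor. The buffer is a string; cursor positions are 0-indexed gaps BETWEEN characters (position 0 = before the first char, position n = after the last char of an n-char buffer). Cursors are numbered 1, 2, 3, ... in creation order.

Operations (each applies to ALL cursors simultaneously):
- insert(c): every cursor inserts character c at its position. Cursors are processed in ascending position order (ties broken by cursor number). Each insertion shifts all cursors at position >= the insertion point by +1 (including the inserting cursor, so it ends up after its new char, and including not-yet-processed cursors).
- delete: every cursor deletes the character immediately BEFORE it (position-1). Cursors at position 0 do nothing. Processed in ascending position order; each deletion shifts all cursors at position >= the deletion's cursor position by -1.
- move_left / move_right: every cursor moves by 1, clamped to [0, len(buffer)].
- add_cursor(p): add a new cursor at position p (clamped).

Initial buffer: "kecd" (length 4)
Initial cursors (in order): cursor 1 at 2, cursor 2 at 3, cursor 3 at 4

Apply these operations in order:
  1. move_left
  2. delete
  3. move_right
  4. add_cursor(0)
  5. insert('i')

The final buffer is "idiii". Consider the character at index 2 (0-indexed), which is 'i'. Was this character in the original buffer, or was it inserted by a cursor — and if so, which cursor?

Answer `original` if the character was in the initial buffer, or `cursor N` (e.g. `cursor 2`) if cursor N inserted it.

After op 1 (move_left): buffer="kecd" (len 4), cursors c1@1 c2@2 c3@3, authorship ....
After op 2 (delete): buffer="d" (len 1), cursors c1@0 c2@0 c3@0, authorship .
After op 3 (move_right): buffer="d" (len 1), cursors c1@1 c2@1 c3@1, authorship .
After op 4 (add_cursor(0)): buffer="d" (len 1), cursors c4@0 c1@1 c2@1 c3@1, authorship .
After op 5 (insert('i')): buffer="idiii" (len 5), cursors c4@1 c1@5 c2@5 c3@5, authorship 4.123
Authorship (.=original, N=cursor N): 4 . 1 2 3
Index 2: author = 1

Answer: cursor 1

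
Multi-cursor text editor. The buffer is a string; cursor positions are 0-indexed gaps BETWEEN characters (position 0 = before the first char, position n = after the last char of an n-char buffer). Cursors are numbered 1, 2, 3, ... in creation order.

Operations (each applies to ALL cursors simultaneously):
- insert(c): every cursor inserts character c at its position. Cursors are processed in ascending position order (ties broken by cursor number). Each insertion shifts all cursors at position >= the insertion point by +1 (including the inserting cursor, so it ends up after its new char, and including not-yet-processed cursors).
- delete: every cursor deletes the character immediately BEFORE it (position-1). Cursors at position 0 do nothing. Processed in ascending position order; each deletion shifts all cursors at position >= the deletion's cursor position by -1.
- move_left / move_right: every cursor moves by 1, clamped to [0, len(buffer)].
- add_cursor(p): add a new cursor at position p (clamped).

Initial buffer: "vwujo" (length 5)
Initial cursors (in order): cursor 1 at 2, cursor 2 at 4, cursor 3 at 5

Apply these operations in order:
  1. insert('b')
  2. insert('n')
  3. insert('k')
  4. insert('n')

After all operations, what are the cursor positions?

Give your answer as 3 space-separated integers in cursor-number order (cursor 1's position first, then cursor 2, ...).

After op 1 (insert('b')): buffer="vwbujbob" (len 8), cursors c1@3 c2@6 c3@8, authorship ..1..2.3
After op 2 (insert('n')): buffer="vwbnujbnobn" (len 11), cursors c1@4 c2@8 c3@11, authorship ..11..22.33
After op 3 (insert('k')): buffer="vwbnkujbnkobnk" (len 14), cursors c1@5 c2@10 c3@14, authorship ..111..222.333
After op 4 (insert('n')): buffer="vwbnknujbnknobnkn" (len 17), cursors c1@6 c2@12 c3@17, authorship ..1111..2222.3333

Answer: 6 12 17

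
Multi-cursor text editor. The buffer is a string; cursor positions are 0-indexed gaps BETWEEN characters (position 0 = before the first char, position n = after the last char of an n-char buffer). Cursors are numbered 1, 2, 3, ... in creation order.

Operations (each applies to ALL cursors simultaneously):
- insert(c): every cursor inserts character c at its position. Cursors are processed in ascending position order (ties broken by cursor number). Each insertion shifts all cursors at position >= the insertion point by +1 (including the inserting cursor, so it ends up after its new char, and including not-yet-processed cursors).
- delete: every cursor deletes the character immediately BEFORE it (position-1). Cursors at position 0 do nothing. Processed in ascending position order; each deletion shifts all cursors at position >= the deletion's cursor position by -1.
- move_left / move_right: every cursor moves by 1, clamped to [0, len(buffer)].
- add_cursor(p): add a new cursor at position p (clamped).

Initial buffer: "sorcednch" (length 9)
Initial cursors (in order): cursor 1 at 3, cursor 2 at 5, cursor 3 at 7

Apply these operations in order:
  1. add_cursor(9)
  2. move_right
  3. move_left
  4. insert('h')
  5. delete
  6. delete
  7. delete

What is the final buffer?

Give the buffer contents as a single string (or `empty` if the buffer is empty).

After op 1 (add_cursor(9)): buffer="sorcednch" (len 9), cursors c1@3 c2@5 c3@7 c4@9, authorship .........
After op 2 (move_right): buffer="sorcednch" (len 9), cursors c1@4 c2@6 c3@8 c4@9, authorship .........
After op 3 (move_left): buffer="sorcednch" (len 9), cursors c1@3 c2@5 c3@7 c4@8, authorship .........
After op 4 (insert('h')): buffer="sorhcehdnhchh" (len 13), cursors c1@4 c2@7 c3@10 c4@12, authorship ...1..2..3.4.
After op 5 (delete): buffer="sorcednch" (len 9), cursors c1@3 c2@5 c3@7 c4@8, authorship .........
After op 6 (delete): buffer="socdh" (len 5), cursors c1@2 c2@3 c3@4 c4@4, authorship .....
After op 7 (delete): buffer="h" (len 1), cursors c1@0 c2@0 c3@0 c4@0, authorship .

Answer: h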